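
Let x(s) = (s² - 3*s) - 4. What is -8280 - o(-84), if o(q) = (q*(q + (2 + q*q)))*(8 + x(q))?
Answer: 4283478312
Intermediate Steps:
x(s) = -4 + s² - 3*s
o(q) = q*(2 + q + q²)*(4 + q² - 3*q) (o(q) = (q*(q + (2 + q*q)))*(8 + (-4 + q² - 3*q)) = (q*(q + (2 + q²)))*(4 + q² - 3*q) = (q*(2 + q + q²))*(4 + q² - 3*q) = q*(2 + q + q²)*(4 + q² - 3*q))
-8280 - o(-84) = -8280 - (-84)*(8 + (-84)⁴ - 2*(-84) - 2*(-84)³ + 3*(-84)²) = -8280 - (-84)*(8 + 49787136 + 168 - 2*(-592704) + 3*7056) = -8280 - (-84)*(8 + 49787136 + 168 + 1185408 + 21168) = -8280 - (-84)*50993888 = -8280 - 1*(-4283486592) = -8280 + 4283486592 = 4283478312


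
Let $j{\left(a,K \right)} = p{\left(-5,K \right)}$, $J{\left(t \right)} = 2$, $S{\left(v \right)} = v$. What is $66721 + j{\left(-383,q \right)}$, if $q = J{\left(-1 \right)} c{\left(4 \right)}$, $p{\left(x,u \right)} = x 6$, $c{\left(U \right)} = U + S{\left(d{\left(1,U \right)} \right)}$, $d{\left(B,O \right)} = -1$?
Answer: $66691$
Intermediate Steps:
$c{\left(U \right)} = -1 + U$ ($c{\left(U \right)} = U - 1 = -1 + U$)
$p{\left(x,u \right)} = 6 x$
$q = 6$ ($q = 2 \left(-1 + 4\right) = 2 \cdot 3 = 6$)
$j{\left(a,K \right)} = -30$ ($j{\left(a,K \right)} = 6 \left(-5\right) = -30$)
$66721 + j{\left(-383,q \right)} = 66721 - 30 = 66691$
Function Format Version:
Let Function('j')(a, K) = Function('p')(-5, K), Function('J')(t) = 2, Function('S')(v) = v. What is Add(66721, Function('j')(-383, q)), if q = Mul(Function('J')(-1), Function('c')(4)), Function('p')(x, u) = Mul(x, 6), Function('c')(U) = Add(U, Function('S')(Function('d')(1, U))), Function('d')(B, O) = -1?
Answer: 66691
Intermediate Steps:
Function('c')(U) = Add(-1, U) (Function('c')(U) = Add(U, -1) = Add(-1, U))
Function('p')(x, u) = Mul(6, x)
q = 6 (q = Mul(2, Add(-1, 4)) = Mul(2, 3) = 6)
Function('j')(a, K) = -30 (Function('j')(a, K) = Mul(6, -5) = -30)
Add(66721, Function('j')(-383, q)) = Add(66721, -30) = 66691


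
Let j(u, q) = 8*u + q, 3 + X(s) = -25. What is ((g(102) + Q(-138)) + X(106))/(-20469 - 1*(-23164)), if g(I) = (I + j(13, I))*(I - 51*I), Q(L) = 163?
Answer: -314133/539 ≈ -582.81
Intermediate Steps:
X(s) = -28 (X(s) = -3 - 25 = -28)
j(u, q) = q + 8*u
g(I) = -50*I*(104 + 2*I) (g(I) = (I + (I + 8*13))*(I - 51*I) = (I + (I + 104))*(-50*I) = (I + (104 + I))*(-50*I) = (104 + 2*I)*(-50*I) = -50*I*(104 + 2*I))
((g(102) + Q(-138)) + X(106))/(-20469 - 1*(-23164)) = ((-100*102*(52 + 102) + 163) - 28)/(-20469 - 1*(-23164)) = ((-100*102*154 + 163) - 28)/(-20469 + 23164) = ((-1570800 + 163) - 28)/2695 = (-1570637 - 28)*(1/2695) = -1570665*1/2695 = -314133/539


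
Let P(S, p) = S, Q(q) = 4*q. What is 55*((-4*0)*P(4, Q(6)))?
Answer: 0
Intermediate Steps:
55*((-4*0)*P(4, Q(6))) = 55*(-4*0*4) = 55*(0*4) = 55*0 = 0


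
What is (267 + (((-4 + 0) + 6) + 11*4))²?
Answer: 97969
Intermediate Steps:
(267 + (((-4 + 0) + 6) + 11*4))² = (267 + ((-4 + 6) + 44))² = (267 + (2 + 44))² = (267 + 46)² = 313² = 97969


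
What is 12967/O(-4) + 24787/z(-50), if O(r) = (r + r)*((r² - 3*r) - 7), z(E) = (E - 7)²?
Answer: -12655189/181944 ≈ -69.555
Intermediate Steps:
z(E) = (-7 + E)²
O(r) = 2*r*(-7 + r² - 3*r) (O(r) = (2*r)*(-7 + r² - 3*r) = 2*r*(-7 + r² - 3*r))
12967/O(-4) + 24787/z(-50) = 12967/((2*(-4)*(-7 + (-4)² - 3*(-4)))) + 24787/((-7 - 50)²) = 12967/((2*(-4)*(-7 + 16 + 12))) + 24787/((-57)²) = 12967/((2*(-4)*21)) + 24787/3249 = 12967/(-168) + 24787*(1/3249) = 12967*(-1/168) + 24787/3249 = -12967/168 + 24787/3249 = -12655189/181944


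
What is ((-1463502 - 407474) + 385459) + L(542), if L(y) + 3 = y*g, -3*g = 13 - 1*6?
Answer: -4460354/3 ≈ -1.4868e+6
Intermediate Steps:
g = -7/3 (g = -(13 - 1*6)/3 = -(13 - 6)/3 = -⅓*7 = -7/3 ≈ -2.3333)
L(y) = -3 - 7*y/3 (L(y) = -3 + y*(-7/3) = -3 - 7*y/3)
((-1463502 - 407474) + 385459) + L(542) = ((-1463502 - 407474) + 385459) + (-3 - 7/3*542) = (-1870976 + 385459) + (-3 - 3794/3) = -1485517 - 3803/3 = -4460354/3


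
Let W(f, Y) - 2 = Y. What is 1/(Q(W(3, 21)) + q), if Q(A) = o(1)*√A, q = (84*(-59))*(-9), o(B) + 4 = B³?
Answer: 4956/221057401 + √23/663172203 ≈ 2.2427e-5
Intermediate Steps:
o(B) = -4 + B³
W(f, Y) = 2 + Y
q = 44604 (q = -4956*(-9) = 44604)
Q(A) = -3*√A (Q(A) = (-4 + 1³)*√A = (-4 + 1)*√A = -3*√A)
1/(Q(W(3, 21)) + q) = 1/(-3*√(2 + 21) + 44604) = 1/(-3*√23 + 44604) = 1/(44604 - 3*√23)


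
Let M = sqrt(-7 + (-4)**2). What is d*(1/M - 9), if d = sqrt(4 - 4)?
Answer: 0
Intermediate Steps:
M = 3 (M = sqrt(-7 + 16) = sqrt(9) = 3)
d = 0 (d = sqrt(0) = 0)
d*(1/M - 9) = 0*(1/3 - 9) = 0*(-26/3) = 0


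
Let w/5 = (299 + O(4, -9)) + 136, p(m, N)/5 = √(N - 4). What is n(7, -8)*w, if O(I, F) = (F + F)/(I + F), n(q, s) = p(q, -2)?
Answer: 10965*I*√6 ≈ 26859.0*I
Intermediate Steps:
p(m, N) = 5*√(-4 + N) (p(m, N) = 5*√(N - 4) = 5*√(-4 + N))
n(q, s) = 5*I*√6 (n(q, s) = 5*√(-4 - 2) = 5*√(-6) = 5*(I*√6) = 5*I*√6)
O(I, F) = 2*F/(F + I) (O(I, F) = (2*F)/(F + I) = 2*F/(F + I))
w = 2193 (w = 5*((299 + 2*(-9)/(-9 + 4)) + 136) = 5*((299 + 2*(-9)/(-5)) + 136) = 5*((299 + 2*(-9)*(-⅕)) + 136) = 5*((299 + 18/5) + 136) = 5*(1513/5 + 136) = 5*(2193/5) = 2193)
n(7, -8)*w = (5*I*√6)*2193 = 10965*I*√6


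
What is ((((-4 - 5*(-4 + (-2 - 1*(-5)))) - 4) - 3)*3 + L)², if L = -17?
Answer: 1225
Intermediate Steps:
((((-4 - 5*(-4 + (-2 - 1*(-5)))) - 4) - 3)*3 + L)² = ((((-4 - 5*(-4 + (-2 - 1*(-5)))) - 4) - 3)*3 - 17)² = ((((-4 - 5*(-4 + (-2 + 5))) - 4) - 3)*3 - 17)² = ((((-4 - 5*(-4 + 3)) - 4) - 3)*3 - 17)² = ((((-4 - 5*(-1)) - 4) - 3)*3 - 17)² = ((((-4 - 1*(-5)) - 4) - 3)*3 - 17)² = ((((-4 + 5) - 4) - 3)*3 - 17)² = (((1 - 4) - 3)*3 - 17)² = ((-3 - 3)*3 - 17)² = (-6*3 - 17)² = (-18 - 17)² = (-35)² = 1225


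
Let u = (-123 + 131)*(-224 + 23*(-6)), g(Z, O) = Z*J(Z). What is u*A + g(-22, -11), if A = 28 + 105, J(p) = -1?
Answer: -385146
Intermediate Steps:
g(Z, O) = -Z (g(Z, O) = Z*(-1) = -Z)
u = -2896 (u = 8*(-224 - 138) = 8*(-362) = -2896)
A = 133
u*A + g(-22, -11) = -2896*133 - 1*(-22) = -385168 + 22 = -385146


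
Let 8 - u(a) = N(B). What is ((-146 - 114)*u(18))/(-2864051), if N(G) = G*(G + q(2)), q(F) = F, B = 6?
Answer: -10400/2864051 ≈ -0.0036312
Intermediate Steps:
N(G) = G*(2 + G) (N(G) = G*(G + 2) = G*(2 + G))
u(a) = -40 (u(a) = 8 - 6*(2 + 6) = 8 - 6*8 = 8 - 1*48 = 8 - 48 = -40)
((-146 - 114)*u(18))/(-2864051) = ((-146 - 114)*(-40))/(-2864051) = -260*(-40)*(-1/2864051) = 10400*(-1/2864051) = -10400/2864051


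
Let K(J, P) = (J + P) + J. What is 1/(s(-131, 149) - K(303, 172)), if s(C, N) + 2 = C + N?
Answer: -1/762 ≈ -0.0013123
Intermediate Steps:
s(C, N) = -2 + C + N (s(C, N) = -2 + (C + N) = -2 + C + N)
K(J, P) = P + 2*J
1/(s(-131, 149) - K(303, 172)) = 1/((-2 - 131 + 149) - (172 + 2*303)) = 1/(16 - (172 + 606)) = 1/(16 - 1*778) = 1/(16 - 778) = 1/(-762) = -1/762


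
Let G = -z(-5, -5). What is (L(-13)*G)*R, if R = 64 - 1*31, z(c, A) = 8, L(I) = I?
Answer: 3432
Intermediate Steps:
G = -8 (G = -1*8 = -8)
R = 33 (R = 64 - 31 = 33)
(L(-13)*G)*R = -13*(-8)*33 = 104*33 = 3432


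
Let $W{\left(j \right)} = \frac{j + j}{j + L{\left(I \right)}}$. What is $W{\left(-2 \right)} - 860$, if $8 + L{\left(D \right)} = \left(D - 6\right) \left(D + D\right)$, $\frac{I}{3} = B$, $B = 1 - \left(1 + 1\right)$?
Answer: $- \frac{9461}{11} \approx -860.09$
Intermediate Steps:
$B = -1$ ($B = 1 - 2 = -1$)
$I = -3$ ($I = 3 \left(-1\right) = -3$)
$L{\left(D \right)} = -8 + 2 D \left(-6 + D\right)$ ($L{\left(D \right)} = -8 + \left(D - 6\right) \left(D + D\right) = -8 + \left(-6 + D\right) 2 D = -8 + 2 D \left(-6 + D\right)$)
$W{\left(j \right)} = \frac{2 j}{46 + j}$ ($W{\left(j \right)} = \frac{j + j}{j - \left(-28 - 18\right)} = \frac{2 j}{j + \left(-8 + 36 + 2 \cdot 9\right)} = \frac{2 j}{j + \left(-8 + 36 + 18\right)} = \frac{2 j}{j + 46} = \frac{2 j}{46 + j}$)
$W{\left(-2 \right)} - 860 = 2 \left(-2\right) \frac{1}{46 - 2} - 860 = 2 \left(-2\right) \frac{1}{44} - 860 = - \frac{1}{11} - 860 = - \frac{9461}{11}$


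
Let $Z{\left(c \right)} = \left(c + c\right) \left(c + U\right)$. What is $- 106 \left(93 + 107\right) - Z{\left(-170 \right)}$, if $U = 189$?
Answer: $-14740$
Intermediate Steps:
$Z{\left(c \right)} = 2 c \left(189 + c\right)$ ($Z{\left(c \right)} = \left(c + c\right) \left(c + 189\right) = 2 c \left(189 + c\right)$)
$- 106 \left(93 + 107\right) - Z{\left(-170 \right)} = - 106 \left(93 + 107\right) - 2 \left(-170\right) \left(189 - 170\right) = \left(-106\right) 200 - 2 \left(-170\right) 19 = -21200 - -6460 = -21200 + 6460 = -14740$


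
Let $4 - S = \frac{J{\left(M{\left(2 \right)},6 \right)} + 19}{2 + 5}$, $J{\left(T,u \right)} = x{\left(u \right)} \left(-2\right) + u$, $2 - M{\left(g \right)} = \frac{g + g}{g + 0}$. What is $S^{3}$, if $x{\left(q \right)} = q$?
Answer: $\frac{3375}{343} \approx 9.8396$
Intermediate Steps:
$M{\left(g \right)} = 0$ ($M{\left(g \right)} = 2 - \frac{g + g}{g + 0} = 2 - \frac{2 g}{g} = 2 - 2 = 0$)
$J{\left(T,u \right)} = - u$ ($J{\left(T,u \right)} = u \left(-2\right) + u = - 2 u + u = - u$)
$S = \frac{15}{7}$ ($S = 4 - \frac{\left(-1\right) 6 + 19}{2 + 5} = 4 - \frac{-6 + 19}{7} = 4 - 13 \cdot \frac{1}{7} = 4 - \frac{13}{7} = \frac{15}{7} \approx 2.1429$)
$S^{3} = \left(\frac{15}{7}\right)^{3} = \frac{3375}{343}$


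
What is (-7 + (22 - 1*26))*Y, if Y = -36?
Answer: 396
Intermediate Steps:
(-7 + (22 - 1*26))*Y = (-7 + (22 - 1*26))*(-36) = (-7 + (22 - 26))*(-36) = (-7 - 4)*(-36) = -11*(-36) = 396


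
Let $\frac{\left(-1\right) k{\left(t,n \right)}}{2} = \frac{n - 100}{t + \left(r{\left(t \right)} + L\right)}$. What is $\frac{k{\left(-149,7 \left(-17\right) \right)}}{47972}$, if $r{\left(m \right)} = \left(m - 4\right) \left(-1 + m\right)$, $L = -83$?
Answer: $\frac{219}{544913948} \approx 4.019 \cdot 10^{-7}$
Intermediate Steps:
$r{\left(m \right)} = \left(-1 + m\right) \left(-4 + m\right)$ ($r{\left(m \right)} = \left(-4 + m\right) \left(-1 + m\right) = \left(-1 + m\right) \left(-4 + m\right)$)
$k{\left(t,n \right)} = - \frac{2 \left(-100 + n\right)}{-79 + t^{2} - 4 t}$ ($k{\left(t,n \right)} = - 2 \frac{n - 100}{t - \left(79 - t^{2} + 5 t\right)} = - 2 \frac{-100 + n}{t - \left(79 - t^{2} + 5 t\right)} = - 2 \frac{-100 + n}{-79 + t^{2} - 4 t} = - \frac{2 \left(-100 + n\right)}{-79 + t^{2} - 4 t}$)
$\frac{k{\left(-149,7 \left(-17\right) \right)}}{47972} = \frac{2 \frac{1}{-79 + \left(-149\right)^{2} - -596} \left(100 - 7 \left(-17\right)\right)}{47972} = \frac{2 \left(100 - -119\right)}{-79 + 22201 + 596} \cdot \frac{1}{47972} = \frac{2 \left(100 + 119\right)}{22718} \cdot \frac{1}{47972} = 2 \cdot \frac{1}{22718} \cdot 219 \cdot \frac{1}{47972} = \frac{219}{11359} \cdot \frac{1}{47972} = \frac{219}{544913948}$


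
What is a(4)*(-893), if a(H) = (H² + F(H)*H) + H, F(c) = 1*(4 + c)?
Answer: -46436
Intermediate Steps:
F(c) = 4 + c
a(H) = H + H² + H*(4 + H) (a(H) = (H² + (4 + H)*H) + H = (H² + H*(4 + H)) + H = H + H² + H*(4 + H))
a(4)*(-893) = (4*(5 + 2*4))*(-893) = (4*(5 + 8))*(-893) = (4*13)*(-893) = 52*(-893) = -46436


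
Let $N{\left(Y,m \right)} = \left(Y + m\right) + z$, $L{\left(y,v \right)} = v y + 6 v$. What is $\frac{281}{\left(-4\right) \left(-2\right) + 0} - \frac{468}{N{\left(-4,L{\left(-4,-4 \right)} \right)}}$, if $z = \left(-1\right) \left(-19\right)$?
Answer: $- \frac{1777}{56} \approx -31.732$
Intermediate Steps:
$z = 19$
$L{\left(y,v \right)} = 6 v + v y$
$N{\left(Y,m \right)} = 19 + Y + m$ ($N{\left(Y,m \right)} = \left(Y + m\right) + 19 = 19 + Y + m$)
$\frac{281}{\left(-4\right) \left(-2\right) + 0} - \frac{468}{N{\left(-4,L{\left(-4,-4 \right)} \right)}} = \frac{281}{\left(-4\right) \left(-2\right) + 0} - \frac{468}{19 - 4 - 4 \left(6 - 4\right)} = \frac{281}{8 + 0} - \frac{468}{19 - 4 - 8} = \frac{281}{8} - \frac{468}{19 - 4 - 8} = 281 \cdot \frac{1}{8} - \frac{468}{7} = \frac{281}{8} - \frac{468}{7} = - \frac{1777}{56}$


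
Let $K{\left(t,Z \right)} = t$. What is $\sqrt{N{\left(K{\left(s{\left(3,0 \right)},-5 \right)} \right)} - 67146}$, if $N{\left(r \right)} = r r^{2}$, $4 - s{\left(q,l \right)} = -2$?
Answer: $i \sqrt{66930} \approx 258.71 i$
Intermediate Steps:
$s{\left(q,l \right)} = 6$ ($s{\left(q,l \right)} = 4 - -2 = 4 + 2 = 6$)
$N{\left(r \right)} = r^{3}$
$\sqrt{N{\left(K{\left(s{\left(3,0 \right)},-5 \right)} \right)} - 67146} = \sqrt{6^{3} - 67146} = \sqrt{216 - 67146} = \sqrt{-66930} = i \sqrt{66930}$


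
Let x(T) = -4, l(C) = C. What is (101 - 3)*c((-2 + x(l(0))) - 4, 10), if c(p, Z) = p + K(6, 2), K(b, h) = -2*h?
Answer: -1372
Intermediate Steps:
c(p, Z) = -4 + p (c(p, Z) = p - 2*2 = p - 4 = -4 + p)
(101 - 3)*c((-2 + x(l(0))) - 4, 10) = (101 - 3)*(-4 + ((-2 - 4) - 4)) = 98*(-4 + (-6 - 4)) = 98*(-4 - 10) = 98*(-14) = -1372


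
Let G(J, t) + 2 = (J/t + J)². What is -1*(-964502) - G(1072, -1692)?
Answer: -32801627128/178929 ≈ -1.8332e+5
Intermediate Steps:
G(J, t) = -2 + (J + J/t)² (G(J, t) = -2 + (J/t + J)² = -2 + (J + J/t)²)
-1*(-964502) - G(1072, -1692) = -1*(-964502) - (-2 + 1072²*(1 - 1692)²/(-1692)²) = 964502 - (-2 + 1149184*(1/2862864)*(-1691)²) = 964502 - (-2 + 1149184*(1/2862864)*2859481) = 964502 - (-2 + 205379363344/178929) = 964502 - 1*205379005486/178929 = 964502 - 205379005486/178929 = -32801627128/178929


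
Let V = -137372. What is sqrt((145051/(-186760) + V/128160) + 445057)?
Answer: sqrt(69164637149165297705)/12466230 ≈ 667.13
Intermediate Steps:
sqrt((145051/(-186760) + V/128160) + 445057) = sqrt((145051/(-186760) - 137372/128160) + 445057) = sqrt((145051*(-1/186760) - 137372*1/128160) + 445057) = sqrt((-145051/186760 - 34343/32040) + 445057) = sqrt(-138266659/74797380 + 445057) = sqrt(33288959284001/74797380) = sqrt(69164637149165297705)/12466230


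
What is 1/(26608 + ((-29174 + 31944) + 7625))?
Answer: 1/37003 ≈ 2.7025e-5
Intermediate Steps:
1/(26608 + ((-29174 + 31944) + 7625)) = 1/(26608 + (2770 + 7625)) = 1/(26608 + 10395) = 1/37003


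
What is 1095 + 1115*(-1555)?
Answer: -1732730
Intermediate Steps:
1095 + 1115*(-1555) = 1095 - 1733825 = -1732730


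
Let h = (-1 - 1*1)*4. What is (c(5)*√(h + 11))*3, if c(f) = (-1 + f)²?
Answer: 48*√3 ≈ 83.138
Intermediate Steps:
h = -8 (h = (-1 - 1)*4 = -2*4 = -8)
(c(5)*√(h + 11))*3 = ((-1 + 5)²*√(-8 + 11))*3 = (4²*√3)*3 = (16*√3)*3 = 48*√3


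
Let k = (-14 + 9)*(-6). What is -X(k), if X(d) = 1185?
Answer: -1185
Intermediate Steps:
k = 30 (k = -5*(-6) = 30)
-X(k) = -1*1185 = -1185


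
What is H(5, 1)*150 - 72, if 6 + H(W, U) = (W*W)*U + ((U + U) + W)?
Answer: 3828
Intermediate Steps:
H(W, U) = -6 + W + 2*U + U*W² (H(W, U) = -6 + ((W*W)*U + ((U + U) + W)) = -6 + (W²*U + (2*U + W)) = -6 + (U*W² + (W + 2*U)) = -6 + (W + 2*U + U*W²) = -6 + W + 2*U + U*W²)
H(5, 1)*150 - 72 = (-6 + 5 + 2*1 + 1*5²)*150 - 72 = (-6 + 5 + 2 + 1*25)*150 - 72 = (-6 + 5 + 2 + 25)*150 - 72 = 26*150 - 72 = 3900 - 72 = 3828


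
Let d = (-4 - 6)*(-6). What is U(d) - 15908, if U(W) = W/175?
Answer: -556768/35 ≈ -15908.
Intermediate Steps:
d = 60 (d = -10*(-6) = 60)
U(W) = W/175 (U(W) = W*(1/175) = W/175)
U(d) - 15908 = (1/175)*60 - 15908 = 12/35 - 15908 = -556768/35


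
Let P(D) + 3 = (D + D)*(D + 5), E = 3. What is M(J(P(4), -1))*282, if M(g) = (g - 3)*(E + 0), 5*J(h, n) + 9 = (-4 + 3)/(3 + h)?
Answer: -81263/20 ≈ -4063.1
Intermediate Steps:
P(D) = -3 + 2*D*(5 + D) (P(D) = -3 + (D + D)*(D + 5) = -3 + (2*D)*(5 + D) = -3 + 2*D*(5 + D))
J(h, n) = -9/5 - 1/(5*(3 + h)) (J(h, n) = -9/5 + ((-4 + 3)/(3 + h))/5 = -9/5 + (-1/(3 + h))/5 = -9/5 - 1/(5*(3 + h)))
M(g) = -9 + 3*g (M(g) = (g - 3)*(3 + 0) = (-3 + g)*3 = -9 + 3*g)
M(J(P(4), -1))*282 = (-9 + 3*((-28 - 9*(-3 + 2*4² + 10*4))/(5*(3 + (-3 + 2*4² + 10*4)))))*282 = (-9 + 3*((-28 - 9*(-3 + 2*16 + 40))/(5*(3 + (-3 + 2*16 + 40)))))*282 = (-9 + 3*((-28 - 9*(-3 + 32 + 40))/(5*(3 + (-3 + 32 + 40)))))*282 = (-9 + 3*((-28 - 9*69)/(5*(3 + 69))))*282 = (-9 + 3*((⅕)*(-28 - 621)/72))*282 = (-9 + 3*((⅕)*(1/72)*(-649)))*282 = (-9 + 3*(-649/360))*282 = (-9 - 649/120)*282 = -1729/120*282 = -81263/20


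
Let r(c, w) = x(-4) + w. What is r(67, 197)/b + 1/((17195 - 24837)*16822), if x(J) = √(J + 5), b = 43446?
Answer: 326328127/71604424268 ≈ 0.0045574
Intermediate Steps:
x(J) = √(5 + J)
r(c, w) = 1 + w (r(c, w) = √(5 - 4) + w = √1 + w = 1 + w)
r(67, 197)/b + 1/((17195 - 24837)*16822) = (1 + 197)/43446 + 1/((17195 - 24837)*16822) = 198*(1/43446) + (1/16822)/(-7642) = 33/7241 - 1/7642*1/16822 = 33/7241 - 1/128553724 = 326328127/71604424268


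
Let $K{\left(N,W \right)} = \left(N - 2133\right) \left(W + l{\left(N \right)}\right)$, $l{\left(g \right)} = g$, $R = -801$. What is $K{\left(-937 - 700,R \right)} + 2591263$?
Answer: $11782523$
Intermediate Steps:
$K{\left(N,W \right)} = \left(-2133 + N\right) \left(N + W\right)$ ($K{\left(N,W \right)} = \left(N - 2133\right) \left(W + N\right) = \left(-2133 + N\right) \left(N + W\right)$)
$K{\left(-937 - 700,R \right)} + 2591263 = \left(\left(-937 - 700\right)^{2} - 2133 \left(-937 - 700\right) - -1708533 + \left(-937 - 700\right) \left(-801\right)\right) + 2591263 = \left(\left(-1637\right)^{2} - -3491721 + 1708533 - -1311237\right) + 2591263 = \left(2679769 + 3491721 + 1708533 + 1311237\right) + 2591263 = 9191260 + 2591263 = 11782523$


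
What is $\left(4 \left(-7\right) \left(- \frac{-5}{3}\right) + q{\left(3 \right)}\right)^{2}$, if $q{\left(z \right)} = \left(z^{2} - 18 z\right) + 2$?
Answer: $\frac{72361}{9} \approx 8040.1$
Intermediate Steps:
$q{\left(z \right)} = 2 + z^{2} - 18 z$
$\left(4 \left(-7\right) \left(- \frac{-5}{3}\right) + q{\left(3 \right)}\right)^{2} = \left(4 \left(-7\right) \left(- \frac{-5}{3}\right) + \left(2 + 3^{2} - 54\right)\right)^{2} = \left(- 28 \left(- \frac{-5}{3}\right) + \left(2 + 9 - 54\right)\right)^{2} = \left(- 28 \left(\left(-1\right) \left(- \frac{5}{3}\right)\right) - 43\right)^{2} = \left(\left(-28\right) \frac{5}{3} - 43\right)^{2} = \left(- \frac{140}{3} - 43\right)^{2} = \left(- \frac{269}{3}\right)^{2} = \frac{72361}{9}$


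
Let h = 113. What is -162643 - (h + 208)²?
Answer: -265684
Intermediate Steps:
-162643 - (h + 208)² = -162643 - (113 + 208)² = -162643 - 1*321² = -162643 - 1*103041 = -162643 - 103041 = -265684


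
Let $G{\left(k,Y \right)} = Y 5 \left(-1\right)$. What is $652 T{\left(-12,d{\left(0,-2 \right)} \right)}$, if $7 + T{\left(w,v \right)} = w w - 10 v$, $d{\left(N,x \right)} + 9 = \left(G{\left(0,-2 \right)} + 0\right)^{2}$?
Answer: $-503996$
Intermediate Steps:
$G{\left(k,Y \right)} = - 5 Y$ ($G{\left(k,Y \right)} = Y \left(-5\right) = - 5 Y$)
$d{\left(N,x \right)} = 91$ ($d{\left(N,x \right)} = -9 + \left(\left(-5\right) \left(-2\right) + 0\right)^{2} = -9 + \left(10 + 0\right)^{2} = -9 + 10^{2} = -9 + 100 = 91$)
$T{\left(w,v \right)} = -7 + w^{2} - 10 v$ ($T{\left(w,v \right)} = -7 - \left(10 v - w w\right) = -7 - \left(- w^{2} + 10 v\right) = -7 + w^{2} - 10 v$)
$652 T{\left(-12,d{\left(0,-2 \right)} \right)} = 652 \left(-7 + \left(-12\right)^{2} - 910\right) = 652 \left(-7 + 144 - 910\right) = 652 \left(-773\right) = -503996$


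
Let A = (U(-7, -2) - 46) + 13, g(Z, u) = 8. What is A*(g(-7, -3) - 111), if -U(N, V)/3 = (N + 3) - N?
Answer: 4326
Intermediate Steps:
U(N, V) = -9 (U(N, V) = -3*((N + 3) - N) = -3*((3 + N) - N) = -3*3 = -9)
A = -42 (A = (-9 - 46) + 13 = -55 + 13 = -42)
A*(g(-7, -3) - 111) = -42*(8 - 111) = -42*(-103) = 4326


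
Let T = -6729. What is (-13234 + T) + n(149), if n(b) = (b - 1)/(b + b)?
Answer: -2974413/149 ≈ -19963.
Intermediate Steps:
n(b) = (-1 + b)/(2*b) (n(b) = (-1 + b)/((2*b)) = (-1 + b)*(1/(2*b)) = (-1 + b)/(2*b))
(-13234 + T) + n(149) = (-13234 - 6729) + (½)*(-1 + 149)/149 = -19963 + (½)*(1/149)*148 = -19963 + 74/149 = -2974413/149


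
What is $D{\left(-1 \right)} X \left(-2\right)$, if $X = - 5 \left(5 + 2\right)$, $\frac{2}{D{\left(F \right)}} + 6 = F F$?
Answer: $-28$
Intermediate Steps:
$D{\left(F \right)} = \frac{2}{-6 + F^{2}}$ ($D{\left(F \right)} = \frac{2}{-6 + F F} = \frac{2}{-6 + F^{2}}$)
$X = -35$ ($X = \left(-5\right) 7 = -35$)
$D{\left(-1 \right)} X \left(-2\right) = \frac{2}{-6 + \left(-1\right)^{2}} \left(-35\right) \left(-2\right) = \frac{2}{-6 + 1} \left(-35\right) \left(-2\right) = \frac{2}{-5} \left(-35\right) \left(-2\right) = 2 \left(- \frac{1}{5}\right) \left(-35\right) \left(-2\right) = \left(- \frac{2}{5}\right) \left(-35\right) \left(-2\right) = 14 \left(-2\right) = -28$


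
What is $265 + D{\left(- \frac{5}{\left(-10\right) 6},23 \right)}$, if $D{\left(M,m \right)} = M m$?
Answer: $\frac{3203}{12} \approx 266.92$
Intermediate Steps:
$265 + D{\left(- \frac{5}{\left(-10\right) 6},23 \right)} = 265 + - \frac{5}{\left(-10\right) 6} \cdot 23 = 265 + - \frac{5}{-60} \cdot 23 = 265 + \left(-5\right) \left(- \frac{1}{60}\right) 23 = 265 + \frac{1}{12} \cdot 23 = 265 + \frac{23}{12} = \frac{3203}{12}$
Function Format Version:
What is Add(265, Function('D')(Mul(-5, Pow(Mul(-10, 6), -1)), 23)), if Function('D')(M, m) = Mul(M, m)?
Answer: Rational(3203, 12) ≈ 266.92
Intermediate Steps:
Add(265, Function('D')(Mul(-5, Pow(Mul(-10, 6), -1)), 23)) = Add(265, Mul(Mul(-5, Pow(Mul(-10, 6), -1)), 23)) = Add(265, Mul(Mul(-5, Pow(-60, -1)), 23)) = Add(265, Mul(Mul(-5, Rational(-1, 60)), 23)) = Add(265, Mul(Rational(1, 12), 23)) = Add(265, Rational(23, 12)) = Rational(3203, 12)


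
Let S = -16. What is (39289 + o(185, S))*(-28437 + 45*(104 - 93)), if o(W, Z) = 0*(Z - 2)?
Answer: -1097813238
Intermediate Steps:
o(W, Z) = 0 (o(W, Z) = 0*(-2 + Z) = 0)
(39289 + o(185, S))*(-28437 + 45*(104 - 93)) = (39289 + 0)*(-28437 + 45*(104 - 93)) = 39289*(-28437 + 45*11) = 39289*(-28437 + 495) = 39289*(-27942) = -1097813238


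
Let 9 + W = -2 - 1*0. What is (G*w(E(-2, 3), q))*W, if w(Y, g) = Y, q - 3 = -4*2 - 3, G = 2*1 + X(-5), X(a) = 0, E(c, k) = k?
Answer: -66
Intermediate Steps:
G = 2 (G = 2*1 + 0 = 2 + 0 = 2)
q = -8 (q = 3 + (-4*2 - 3) = 3 + (-8 - 3) = 3 - 11 = -8)
W = -11 (W = -9 + (-2 - 1*0) = -9 + (-2 + 0) = -9 - 2 = -11)
(G*w(E(-2, 3), q))*W = (2*3)*(-11) = 6*(-11) = -66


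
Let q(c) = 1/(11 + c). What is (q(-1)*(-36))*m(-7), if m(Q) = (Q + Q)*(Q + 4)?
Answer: -756/5 ≈ -151.20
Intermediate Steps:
m(Q) = 2*Q*(4 + Q) (m(Q) = (2*Q)*(4 + Q) = 2*Q*(4 + Q))
(q(-1)*(-36))*m(-7) = (-36/(11 - 1))*(2*(-7)*(4 - 7)) = (-36/10)*(2*(-7)*(-3)) = ((1/10)*(-36))*42 = -18/5*42 = -756/5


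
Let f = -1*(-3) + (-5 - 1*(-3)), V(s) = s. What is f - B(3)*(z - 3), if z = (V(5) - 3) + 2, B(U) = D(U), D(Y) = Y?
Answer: -2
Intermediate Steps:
B(U) = U
f = 1 (f = 3 + (-5 + 3) = 3 - 2 = 1)
z = 4 (z = (5 - 3) + 2 = 2 + 2 = 4)
f - B(3)*(z - 3) = 1 - 3*(4 - 3) = 1 - 3 = -2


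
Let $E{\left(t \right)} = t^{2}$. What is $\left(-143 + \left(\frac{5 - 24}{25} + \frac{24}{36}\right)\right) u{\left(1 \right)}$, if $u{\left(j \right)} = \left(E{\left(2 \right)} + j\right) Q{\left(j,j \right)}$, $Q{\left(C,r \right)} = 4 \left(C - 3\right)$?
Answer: $\frac{85856}{15} \approx 5723.7$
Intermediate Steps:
$Q{\left(C,r \right)} = -12 + 4 C$ ($Q{\left(C,r \right)} = 4 \left(-3 + C\right) = -12 + 4 C$)
$u{\left(j \right)} = \left(-12 + 4 j\right) \left(4 + j\right)$ ($u{\left(j \right)} = \left(2^{2} + j\right) \left(-12 + 4 j\right) = \left(4 + j\right) \left(-12 + 4 j\right) = \left(-12 + 4 j\right) \left(4 + j\right)$)
$\left(-143 + \left(\frac{5 - 24}{25} + \frac{24}{36}\right)\right) u{\left(1 \right)} = \left(-143 + \left(\frac{5 - 24}{25} + \frac{24}{36}\right)\right) 4 \left(-3 + 1\right) \left(4 + 1\right) = \left(-143 + \left(\left(-19\right) \frac{1}{25} + 24 \cdot \frac{1}{36}\right)\right) 4 \left(-2\right) 5 = \left(-143 + \left(- \frac{19}{25} + \frac{2}{3}\right)\right) \left(-40\right) = \left(-143 - \frac{7}{75}\right) \left(-40\right) = \left(- \frac{10732}{75}\right) \left(-40\right) = \frac{85856}{15}$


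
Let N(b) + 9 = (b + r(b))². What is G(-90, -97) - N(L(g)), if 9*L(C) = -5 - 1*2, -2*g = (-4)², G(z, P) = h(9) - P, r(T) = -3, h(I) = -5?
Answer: 7025/81 ≈ 86.728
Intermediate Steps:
G(z, P) = -5 - P
g = -8 (g = -½*(-4)² = -½*16 = -8)
L(C) = -7/9 (L(C) = (-5 - 1*2)/9 = (-5 - 2)/9 = (⅑)*(-7) = -7/9)
N(b) = -9 + (-3 + b)² (N(b) = -9 + (b - 3)² = -9 + (-3 + b)²)
G(-90, -97) - N(L(g)) = (-5 - 1*(-97)) - (-7)*(-6 - 7/9)/9 = (-5 + 97) - (-7)*(-61)/(9*9) = 92 - 1*427/81 = 92 - 427/81 = 7025/81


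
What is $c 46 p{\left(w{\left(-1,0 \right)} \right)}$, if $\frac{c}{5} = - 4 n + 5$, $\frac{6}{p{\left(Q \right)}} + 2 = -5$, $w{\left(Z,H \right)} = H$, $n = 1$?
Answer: $- \frac{1380}{7} \approx -197.14$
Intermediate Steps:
$p{\left(Q \right)} = - \frac{6}{7}$ ($p{\left(Q \right)} = \frac{6}{-2 - 5} = \frac{6}{-7} = 6 \left(- \frac{1}{7}\right) = - \frac{6}{7}$)
$c = 5$ ($c = 5 \left(\left(-4\right) 1 + 5\right) = 5 \left(-4 + 5\right) = 5 \cdot 1 = 5$)
$c 46 p{\left(w{\left(-1,0 \right)} \right)} = 5 \cdot 46 \left(- \frac{6}{7}\right) = 230 \left(- \frac{6}{7}\right) = - \frac{1380}{7}$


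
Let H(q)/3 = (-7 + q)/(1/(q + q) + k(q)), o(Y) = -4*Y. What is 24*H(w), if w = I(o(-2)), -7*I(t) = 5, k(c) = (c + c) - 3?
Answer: 38880/359 ≈ 108.30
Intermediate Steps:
k(c) = -3 + 2*c (k(c) = 2*c - 3 = -3 + 2*c)
I(t) = -5/7 (I(t) = -⅐*5 = -5/7)
w = -5/7 ≈ -0.71429
H(q) = 3*(-7 + q)/(-3 + 1/(2*q) + 2*q) (H(q) = 3*((-7 + q)/(1/(q + q) + (-3 + 2*q))) = 3*((-7 + q)/(1/(2*q) + (-3 + 2*q))) = 3*((-7 + q)/(-3 + 1/(2*q) + 2*q)) = 3*(-7 + q)/(-3 + 1/(2*q) + 2*q))
24*H(w) = 24*(6*(-5/7)*(-7 - 5/7)/(1 + 2*(-5/7)*(-3 + 2*(-5/7)))) = 24*(6*(-5/7)*(-54/7)/(1 + 2*(-5/7)*(-3 - 10/7))) = 24*(6*(-5/7)*(-54/7)/(1 + 2*(-5/7)*(-31/7))) = 24*(6*(-5/7)*(-54/7)/(1 + 310/49)) = 24*(6*(-5/7)*(-54/7)/(359/49)) = 24*(6*(-5/7)*(49/359)*(-54/7)) = 24*(1620/359) = 38880/359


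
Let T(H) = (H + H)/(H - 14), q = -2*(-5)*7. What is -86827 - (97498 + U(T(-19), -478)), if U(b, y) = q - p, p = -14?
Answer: -184409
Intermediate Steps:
q = 70 (q = 10*7 = 70)
T(H) = 2*H/(-14 + H) (T(H) = (2*H)/(-14 + H) = 2*H/(-14 + H))
U(b, y) = 84 (U(b, y) = 70 - 1*(-14) = 70 + 14 = 84)
-86827 - (97498 + U(T(-19), -478)) = -86827 - (97498 + 84) = -86827 - 1*97582 = -86827 - 97582 = -184409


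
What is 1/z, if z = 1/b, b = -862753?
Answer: -862753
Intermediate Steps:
z = -1/862753 (z = 1/(-862753) = -1/862753 ≈ -1.1591e-6)
1/z = 1/(-1/862753) = -862753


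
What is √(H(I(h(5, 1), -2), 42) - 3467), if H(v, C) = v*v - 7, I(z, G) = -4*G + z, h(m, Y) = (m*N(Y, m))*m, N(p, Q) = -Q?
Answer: 3*√1135 ≈ 101.07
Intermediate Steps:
h(m, Y) = -m³ (h(m, Y) = (m*(-m))*m = (-m²)*m = -m³)
I(z, G) = z - 4*G
H(v, C) = -7 + v² (H(v, C) = v² - 7 = -7 + v²)
√(H(I(h(5, 1), -2), 42) - 3467) = √((-7 + (-1*5³ - 4*(-2))²) - 3467) = √((-7 + (-1*125 + 8)²) - 3467) = √((-7 + (-125 + 8)²) - 3467) = √((-7 + (-117)²) - 3467) = √((-7 + 13689) - 3467) = √(13682 - 3467) = √10215 = 3*√1135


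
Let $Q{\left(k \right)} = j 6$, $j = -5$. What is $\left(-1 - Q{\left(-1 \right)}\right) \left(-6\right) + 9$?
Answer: $-165$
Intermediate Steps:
$Q{\left(k \right)} = -30$ ($Q{\left(k \right)} = \left(-5\right) 6 = -30$)
$\left(-1 - Q{\left(-1 \right)}\right) \left(-6\right) + 9 = \left(-1 - -30\right) \left(-6\right) + 9 = \left(-1 + 30\right) \left(-6\right) + 9 = 29 \left(-6\right) + 9 = -174 + 9 = -165$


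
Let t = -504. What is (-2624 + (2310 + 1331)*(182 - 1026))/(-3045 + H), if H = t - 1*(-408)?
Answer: 3075628/3141 ≈ 979.19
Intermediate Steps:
H = -96 (H = -504 - 1*(-408) = -504 + 408 = -96)
(-2624 + (2310 + 1331)*(182 - 1026))/(-3045 + H) = (-2624 + (2310 + 1331)*(182 - 1026))/(-3045 - 96) = (-2624 + 3641*(-844))/(-3141) = (-2624 - 3073004)*(-1/3141) = -3075628*(-1/3141) = 3075628/3141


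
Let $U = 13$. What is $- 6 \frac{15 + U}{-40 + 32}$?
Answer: $21$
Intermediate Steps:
$- 6 \frac{15 + U}{-40 + 32} = - 6 \frac{15 + 13}{-40 + 32} = - 6 \frac{28}{-8} = - 6 \cdot 28 \left(- \frac{1}{8}\right) = \left(-6\right) \left(- \frac{7}{2}\right) = 21$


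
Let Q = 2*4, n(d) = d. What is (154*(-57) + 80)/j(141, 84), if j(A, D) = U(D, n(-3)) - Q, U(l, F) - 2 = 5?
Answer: 8698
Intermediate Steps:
U(l, F) = 7 (U(l, F) = 2 + 5 = 7)
Q = 8
j(A, D) = -1 (j(A, D) = 7 - 1*8 = 7 - 8 = -1)
(154*(-57) + 80)/j(141, 84) = (154*(-57) + 80)/(-1) = (-8778 + 80)*(-1) = -8698*(-1) = 8698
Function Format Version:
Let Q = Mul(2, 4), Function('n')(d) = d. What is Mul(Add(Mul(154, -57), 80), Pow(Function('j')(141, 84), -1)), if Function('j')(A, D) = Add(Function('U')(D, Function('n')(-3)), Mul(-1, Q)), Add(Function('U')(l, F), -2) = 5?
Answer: 8698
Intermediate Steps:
Function('U')(l, F) = 7 (Function('U')(l, F) = Add(2, 5) = 7)
Q = 8
Function('j')(A, D) = -1 (Function('j')(A, D) = Add(7, Mul(-1, 8)) = Add(7, -8) = -1)
Mul(Add(Mul(154, -57), 80), Pow(Function('j')(141, 84), -1)) = Mul(Add(Mul(154, -57), 80), Pow(-1, -1)) = Mul(Add(-8778, 80), -1) = Mul(-8698, -1) = 8698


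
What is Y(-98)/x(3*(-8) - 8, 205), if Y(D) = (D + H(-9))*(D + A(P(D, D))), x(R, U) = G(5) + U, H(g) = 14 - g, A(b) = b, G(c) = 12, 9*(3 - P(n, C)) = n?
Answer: 18925/651 ≈ 29.071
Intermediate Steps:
P(n, C) = 3 - n/9
x(R, U) = 12 + U
Y(D) = (3 + 8*D/9)*(23 + D) (Y(D) = (D + (14 - 1*(-9)))*(D + (3 - D/9)) = (D + (14 + 9))*(3 + 8*D/9) = (D + 23)*(3 + 8*D/9) = (23 + D)*(3 + 8*D/9) = (3 + 8*D/9)*(23 + D))
Y(-98)/x(3*(-8) - 8, 205) = (69 + (8/9)*(-98)**2 + (211/9)*(-98))/(12 + 205) = (69 + (8/9)*9604 - 20678/9)/217 = (69 + 76832/9 - 20678/9)*(1/217) = (18925/3)*(1/217) = 18925/651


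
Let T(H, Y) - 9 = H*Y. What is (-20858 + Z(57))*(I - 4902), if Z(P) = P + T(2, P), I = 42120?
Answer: -769593804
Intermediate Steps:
T(H, Y) = 9 + H*Y
Z(P) = 9 + 3*P (Z(P) = P + (9 + 2*P) = 9 + 3*P)
(-20858 + Z(57))*(I - 4902) = (-20858 + (9 + 3*57))*(42120 - 4902) = (-20858 + (9 + 171))*37218 = (-20858 + 180)*37218 = -20678*37218 = -769593804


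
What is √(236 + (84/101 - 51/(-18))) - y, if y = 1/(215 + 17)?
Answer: -1/232 + √88013622/606 ≈ 15.477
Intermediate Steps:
y = 1/232 ≈ 0.0043103
√(236 + (84/101 - 51/(-18))) - y = √(236 + (84/101 - 51/(-18))) - 1*1/232 = √(236 + (84*(1/101) - 51*(-1/18))) - 1/232 = √(236 + (84/101 + 17/6)) - 1/232 = √(236 + 2221/606) - 1/232 = √(145237/606) - 1/232 = √88013622/606 - 1/232 = -1/232 + √88013622/606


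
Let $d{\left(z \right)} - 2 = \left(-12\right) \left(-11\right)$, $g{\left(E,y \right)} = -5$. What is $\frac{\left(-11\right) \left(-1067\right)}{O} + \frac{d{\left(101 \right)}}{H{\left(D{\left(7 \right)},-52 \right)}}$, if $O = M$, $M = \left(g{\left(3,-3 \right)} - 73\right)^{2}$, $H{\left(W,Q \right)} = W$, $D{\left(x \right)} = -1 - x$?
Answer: $- \frac{45085}{3042} \approx -14.821$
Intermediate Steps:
$d{\left(z \right)} = 134$ ($d{\left(z \right)} = 2 - -132 = 2 + 132 = 134$)
$M = 6084$ ($M = \left(-5 - 73\right)^{2} = \left(-78\right)^{2} = 6084$)
$O = 6084$
$\frac{\left(-11\right) \left(-1067\right)}{O} + \frac{d{\left(101 \right)}}{H{\left(D{\left(7 \right)},-52 \right)}} = \frac{\left(-11\right) \left(-1067\right)}{6084} + \frac{134}{-1 - 7} = 11737 \cdot \frac{1}{6084} + \frac{134}{-1 - 7} = \frac{11737}{6084} + \frac{134}{-8} = \frac{11737}{6084} + 134 \left(- \frac{1}{8}\right) = \frac{11737}{6084} - \frac{67}{4} = - \frac{45085}{3042}$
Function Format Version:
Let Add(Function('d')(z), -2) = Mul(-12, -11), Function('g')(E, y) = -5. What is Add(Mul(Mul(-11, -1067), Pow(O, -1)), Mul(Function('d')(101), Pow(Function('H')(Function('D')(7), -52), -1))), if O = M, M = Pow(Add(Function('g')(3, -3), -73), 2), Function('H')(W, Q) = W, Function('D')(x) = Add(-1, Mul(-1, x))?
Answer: Rational(-45085, 3042) ≈ -14.821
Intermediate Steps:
Function('d')(z) = 134 (Function('d')(z) = Add(2, Mul(-12, -11)) = Add(2, 132) = 134)
M = 6084 (M = Pow(Add(-5, -73), 2) = Pow(-78, 2) = 6084)
O = 6084
Add(Mul(Mul(-11, -1067), Pow(O, -1)), Mul(Function('d')(101), Pow(Function('H')(Function('D')(7), -52), -1))) = Add(Mul(Mul(-11, -1067), Pow(6084, -1)), Mul(134, Pow(Add(-1, Mul(-1, 7)), -1))) = Add(Mul(11737, Rational(1, 6084)), Mul(134, Pow(Add(-1, -7), -1))) = Add(Rational(11737, 6084), Mul(134, Pow(-8, -1))) = Add(Rational(11737, 6084), Mul(134, Rational(-1, 8))) = Add(Rational(11737, 6084), Rational(-67, 4)) = Rational(-45085, 3042)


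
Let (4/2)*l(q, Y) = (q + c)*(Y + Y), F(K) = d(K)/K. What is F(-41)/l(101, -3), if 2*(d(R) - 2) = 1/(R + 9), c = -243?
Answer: -127/1117824 ≈ -0.00011361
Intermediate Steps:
d(R) = 2 + 1/(2*(9 + R)) (d(R) = 2 + 1/(2*(R + 9)) = 2 + 1/(2*(9 + R)))
F(K) = (37 + 4*K)/(2*K*(9 + K)) (F(K) = ((37 + 4*K)/(2*(9 + K)))/K = (37 + 4*K)/(2*K*(9 + K)))
l(q, Y) = Y*(-243 + q) (l(q, Y) = ((q - 243)*(Y + Y))/2 = ((-243 + q)*(2*Y))/2 = (2*Y*(-243 + q))/2 = Y*(-243 + q))
F(-41)/l(101, -3) = ((½)*(37 + 4*(-41))/(-41*(9 - 41)))/((-3*(-243 + 101))) = ((½)*(-1/41)*(37 - 164)/(-32))/((-3*(-142))) = ((½)*(-1/41)*(-1/32)*(-127))/426 = -127/2624*1/426 = -127/1117824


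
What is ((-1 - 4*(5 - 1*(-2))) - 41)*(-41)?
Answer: 2870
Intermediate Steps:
((-1 - 4*(5 - 1*(-2))) - 41)*(-41) = ((-1 - 4*(5 + 2)) - 41)*(-41) = ((-1 - 4*7) - 41)*(-41) = ((-1 - 28) - 41)*(-41) = (-29 - 41)*(-41) = -70*(-41) = 2870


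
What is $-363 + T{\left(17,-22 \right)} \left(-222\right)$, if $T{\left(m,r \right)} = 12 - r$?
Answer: $-7911$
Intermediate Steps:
$-363 + T{\left(17,-22 \right)} \left(-222\right) = -363 + \left(12 - -22\right) \left(-222\right) = -363 + \left(12 + 22\right) \left(-222\right) = -363 + 34 \left(-222\right) = -363 - 7548 = -7911$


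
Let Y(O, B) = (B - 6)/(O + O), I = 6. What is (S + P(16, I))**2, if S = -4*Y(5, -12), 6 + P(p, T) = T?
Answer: 1296/25 ≈ 51.840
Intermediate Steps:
P(p, T) = -6 + T
Y(O, B) = (-6 + B)/(2*O) (Y(O, B) = (-6 + B)/((2*O)) = (-6 + B)*(1/(2*O)) = (-6 + B)/(2*O))
S = 36/5 (S = -2*(-6 - 12)/5 = -2*(-18)/5 = -4*(-9/5) = 36/5 ≈ 7.2000)
(S + P(16, I))**2 = (36/5 + (-6 + 6))**2 = (36/5 + 0)**2 = (36/5)**2 = 1296/25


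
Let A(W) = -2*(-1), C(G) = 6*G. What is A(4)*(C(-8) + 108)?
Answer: 120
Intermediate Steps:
A(W) = 2
A(4)*(C(-8) + 108) = 2*(6*(-8) + 108) = 2*(-48 + 108) = 2*60 = 120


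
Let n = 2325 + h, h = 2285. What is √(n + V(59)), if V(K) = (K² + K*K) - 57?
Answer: 7*√235 ≈ 107.31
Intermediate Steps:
V(K) = -57 + 2*K² (V(K) = (K² + K²) - 57 = 2*K² - 57 = -57 + 2*K²)
n = 4610 (n = 2325 + 2285 = 4610)
√(n + V(59)) = √(4610 + (-57 + 2*59²)) = √(4610 + (-57 + 2*3481)) = √(4610 + (-57 + 6962)) = √(4610 + 6905) = √11515 = 7*√235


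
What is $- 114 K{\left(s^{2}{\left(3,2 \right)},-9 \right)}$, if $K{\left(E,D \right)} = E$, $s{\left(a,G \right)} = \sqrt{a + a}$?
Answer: $-684$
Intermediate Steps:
$s{\left(a,G \right)} = \sqrt{2} \sqrt{a}$ ($s{\left(a,G \right)} = \sqrt{2 a} = \sqrt{2} \sqrt{a}$)
$- 114 K{\left(s^{2}{\left(3,2 \right)},-9 \right)} = - 114 \left(\sqrt{2} \sqrt{3}\right)^{2} = - 114 \left(\sqrt{6}\right)^{2} = \left(-114\right) 6 = -684$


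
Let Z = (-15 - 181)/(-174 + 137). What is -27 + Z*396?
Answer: 76617/37 ≈ 2070.7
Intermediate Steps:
Z = 196/37 (Z = -196/(-37) = -196*(-1/37) = 196/37 ≈ 5.2973)
-27 + Z*396 = -27 + (196/37)*396 = -27 + 77616/37 = 76617/37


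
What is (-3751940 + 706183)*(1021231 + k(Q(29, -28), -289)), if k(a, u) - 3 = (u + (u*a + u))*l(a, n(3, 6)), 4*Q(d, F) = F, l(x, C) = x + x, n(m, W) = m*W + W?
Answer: -3048814940028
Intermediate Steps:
n(m, W) = W + W*m (n(m, W) = W*m + W = W + W*m)
l(x, C) = 2*x
Q(d, F) = F/4
k(a, u) = 3 + 2*a*(2*u + a*u) (k(a, u) = 3 + (u + (u*a + u))*(2*a) = 3 + (u + (a*u + u))*(2*a) = 3 + (u + (u + a*u))*(2*a) = 3 + (2*u + a*u)*(2*a) = 3 + 2*a*(2*u + a*u))
(-3751940 + 706183)*(1021231 + k(Q(29, -28), -289)) = (-3751940 + 706183)*(1021231 + (3 + 2*(-289)*((¼)*(-28))² + 4*((¼)*(-28))*(-289))) = -3045757*(1021231 + (3 + 2*(-289)*(-7)² + 4*(-7)*(-289))) = -3045757*(1021231 + (3 + 2*(-289)*49 + 8092)) = -3045757*(1021231 + (3 - 28322 + 8092)) = -3045757*(1021231 - 20227) = -3045757*1001004 = -3048814940028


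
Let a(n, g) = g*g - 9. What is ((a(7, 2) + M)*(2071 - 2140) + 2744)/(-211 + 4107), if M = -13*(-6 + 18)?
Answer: 13853/3896 ≈ 3.5557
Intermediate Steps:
a(n, g) = -9 + g² (a(n, g) = g² - 9 = -9 + g²)
M = -156 (M = -13*12 = -156)
((a(7, 2) + M)*(2071 - 2140) + 2744)/(-211 + 4107) = (((-9 + 2²) - 156)*(2071 - 2140) + 2744)/(-211 + 4107) = (((-9 + 4) - 156)*(-69) + 2744)/3896 = ((-5 - 156)*(-69) + 2744)*(1/3896) = (-161*(-69) + 2744)*(1/3896) = (11109 + 2744)*(1/3896) = 13853*(1/3896) = 13853/3896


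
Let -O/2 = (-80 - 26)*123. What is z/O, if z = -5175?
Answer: -1725/8692 ≈ -0.19846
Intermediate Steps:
O = 26076 (O = -2*(-80 - 26)*123 = -(-212)*123 = -2*(-13038) = 26076)
z/O = -5175/26076 = -5175*1/26076 = -1725/8692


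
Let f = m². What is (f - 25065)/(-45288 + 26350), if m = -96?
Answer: 15849/18938 ≈ 0.83689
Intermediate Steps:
f = 9216 (f = (-96)² = 9216)
(f - 25065)/(-45288 + 26350) = (9216 - 25065)/(-45288 + 26350) = -15849/(-18938) = -15849*(-1/18938) = 15849/18938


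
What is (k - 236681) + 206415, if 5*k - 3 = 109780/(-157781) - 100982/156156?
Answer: -20486240517467/676880490 ≈ -30266.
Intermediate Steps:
k = 224392873/676880490 (k = 3/5 + (109780/(-157781) - 100982/156156)/5 = 3/5 + (109780*(-1/157781) - 100982*1/156156)/5 = 3/5 + (-109780/157781 - 7213/11154)/5 = 3/5 + (1/5)*(-181735421/135376098) = 3/5 - 181735421/676880490 = 224392873/676880490 ≈ 0.33151)
(k - 236681) + 206415 = (224392873/676880490 - 236681) + 206415 = -160204526860817/676880490 + 206415 = -20486240517467/676880490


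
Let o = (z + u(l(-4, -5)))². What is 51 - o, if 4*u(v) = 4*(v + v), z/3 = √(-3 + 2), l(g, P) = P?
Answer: -40 + 60*I ≈ -40.0 + 60.0*I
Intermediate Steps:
z = 3*I (z = 3*√(-3 + 2) = 3*√(-1) = 3*I ≈ 3.0*I)
u(v) = 2*v (u(v) = (4*(v + v))/4 = (4*(2*v))/4 = (8*v)/4 = 2*v)
o = (-10 + 3*I)² (o = (3*I + 2*(-5))² = (3*I - 10)² = (-10 + 3*I)² ≈ 91.0 - 60.0*I)
51 - o = 51 - (91 - 60*I) = 51 + (-91 + 60*I) = -40 + 60*I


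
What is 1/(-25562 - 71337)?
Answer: -1/96899 ≈ -1.0320e-5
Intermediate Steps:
1/(-25562 - 71337) = 1/(-96899) = -1/96899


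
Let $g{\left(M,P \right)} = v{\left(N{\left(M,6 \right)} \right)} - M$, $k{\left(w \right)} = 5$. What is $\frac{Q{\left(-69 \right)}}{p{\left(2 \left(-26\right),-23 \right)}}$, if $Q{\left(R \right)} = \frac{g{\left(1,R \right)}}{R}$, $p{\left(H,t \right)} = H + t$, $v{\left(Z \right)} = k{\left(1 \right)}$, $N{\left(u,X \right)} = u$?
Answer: $\frac{4}{5175} \approx 0.00077295$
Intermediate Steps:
$v{\left(Z \right)} = 5$
$g{\left(M,P \right)} = 5 - M$
$Q{\left(R \right)} = \frac{4}{R}$ ($Q{\left(R \right)} = \frac{5 - 1}{R} = \frac{4}{R}$)
$\frac{Q{\left(-69 \right)}}{p{\left(2 \left(-26\right),-23 \right)}} = \frac{4 \frac{1}{-69}}{2 \left(-26\right) - 23} = \frac{4 \left(- \frac{1}{69}\right)}{-52 - 23} = - \frac{4}{69 \left(-75\right)} = \left(- \frac{4}{69}\right) \left(- \frac{1}{75}\right) = \frac{4}{5175}$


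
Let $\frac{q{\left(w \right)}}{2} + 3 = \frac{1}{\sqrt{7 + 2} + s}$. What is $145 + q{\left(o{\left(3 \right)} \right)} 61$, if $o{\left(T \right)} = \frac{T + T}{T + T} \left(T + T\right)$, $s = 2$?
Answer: $- \frac{983}{5} \approx -196.6$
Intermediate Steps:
$o{\left(T \right)} = 2 T$ ($o{\left(T \right)} = \frac{2 T}{2 T} 2 T = 2 T \frac{1}{2 T} 2 T = 1 \cdot 2 T = 2 T$)
$q{\left(w \right)} = - \frac{28}{5}$ ($q{\left(w \right)} = -6 + \frac{2}{\sqrt{7 + 2} + 2} = -6 + \frac{2}{\sqrt{9} + 2} = -6 + \frac{2}{3 + 2} = -6 + \frac{2}{5} = - \frac{28}{5}$)
$145 + q{\left(o{\left(3 \right)} \right)} 61 = 145 - \frac{1708}{5} = - \frac{983}{5}$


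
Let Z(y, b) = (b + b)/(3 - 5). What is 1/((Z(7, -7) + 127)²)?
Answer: 1/17956 ≈ 5.5692e-5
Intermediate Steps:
Z(y, b) = -b (Z(y, b) = (2*b)/(-2) = (2*b)*(-½) = -b)
1/((Z(7, -7) + 127)²) = 1/((-1*(-7) + 127)²) = 1/((7 + 127)²) = 1/(134²) = 1/17956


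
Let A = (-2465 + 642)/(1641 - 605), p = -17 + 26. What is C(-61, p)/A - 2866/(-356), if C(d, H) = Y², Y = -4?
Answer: -338169/324494 ≈ -1.0421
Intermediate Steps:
p = 9
A = -1823/1036 ≈ -1.7597
C(d, H) = 16 (C(d, H) = (-4)² = 16)
C(-61, p)/A - 2866/(-356) = 16/(-1823/1036) - 2866/(-356) = 16*(-1036/1823) - 2866*(-1/356) = -16576/1823 + 1433/178 = -338169/324494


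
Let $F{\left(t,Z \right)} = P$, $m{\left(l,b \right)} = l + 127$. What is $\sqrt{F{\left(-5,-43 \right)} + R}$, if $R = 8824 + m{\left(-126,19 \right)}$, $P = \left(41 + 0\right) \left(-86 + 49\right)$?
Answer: $6 \sqrt{203} \approx 85.487$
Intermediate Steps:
$P = -1517$ ($P = 41 \left(-37\right) = -1517$)
$m{\left(l,b \right)} = 127 + l$
$F{\left(t,Z \right)} = -1517$
$R = 8825$ ($R = 8824 + \left(127 - 126\right) = 8824 + 1 = 8825$)
$\sqrt{F{\left(-5,-43 \right)} + R} = \sqrt{-1517 + 8825} = \sqrt{7308} = 6 \sqrt{203}$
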